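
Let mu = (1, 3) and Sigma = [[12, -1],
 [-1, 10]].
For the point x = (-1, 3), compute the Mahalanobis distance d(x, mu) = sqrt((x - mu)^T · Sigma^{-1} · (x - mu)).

Step 1 — centre the observation: (x - mu) = (-2, 0).

Step 2 — invert Sigma. det(Sigma) = 12·10 - (-1)² = 119.
  Sigma^{-1} = (1/det) · [[d, -b], [-b, a]] = [[0.084, 0.0084],
 [0.0084, 0.1008]].

Step 3 — form the quadratic (x - mu)^T · Sigma^{-1} · (x - mu):
  Sigma^{-1} · (x - mu) = (-0.1681, -0.0168).
  (x - mu)^T · [Sigma^{-1} · (x - mu)] = (-2)·(-0.1681) + (0)·(-0.0168) = 0.3361.

Step 4 — take square root: d = √(0.3361) ≈ 0.5798.

d(x, mu) = √(0.3361) ≈ 0.5798


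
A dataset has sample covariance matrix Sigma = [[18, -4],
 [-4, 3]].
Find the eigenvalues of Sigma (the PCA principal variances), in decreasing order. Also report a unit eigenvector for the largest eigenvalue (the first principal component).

Step 1 — characteristic polynomial of 2×2 Sigma:
  det(Sigma - λI) = λ² - trace · λ + det = 0.
  trace = 18 + 3 = 21, det = 18·3 - (-4)² = 38.
Step 2 — discriminant:
  Δ = trace² - 4·det = 441 - 152 = 289.
Step 3 — eigenvalues:
  λ = (trace ± √Δ)/2 = (21 ± 17)/2,
  λ_1 = 19,  λ_2 = 2.

Step 4 — unit eigenvector for λ_1: solve (Sigma - λ_1 I)v = 0. First row:
  (18 - 19)·v_x + (-4)·v_y = 0, i.e. (-1)·v_x + (-4)·v_y = 0,
  so v ∝ (b, λ_1 - a) = (-4, 1); multiply by -1 so the first entry is positive: u = (4, -1).
  ||u|| = √((4)² + (-1)²) = √(17) ≈ 4.1231,
  v_1 = u/||u|| ≈ (0.9701, -0.2425) (||v_1|| = 1).

λ_1 = 19,  λ_2 = 2;  v_1 ≈ (0.9701, -0.2425)


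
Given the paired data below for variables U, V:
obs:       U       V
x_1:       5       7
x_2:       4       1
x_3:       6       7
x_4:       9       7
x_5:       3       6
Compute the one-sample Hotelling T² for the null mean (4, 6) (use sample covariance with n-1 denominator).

Step 1 — sample mean vector:
  mean(U) = (5 + 4 + 6 + 9 + 3) / 5 = 27/5 = 5.4
  mean(V) = (7 + 1 + 7 + 7 + 6) / 5 = 28/5 = 5.6
  x̄ = (5.4, 5.6),  deviation x̄ - mu_0 = (5.4, 5.6) - (4, 6) = (1.4, -0.4).

Step 2 — sample covariance matrix, S[i,j] = (1/(n-1)) · Σ_k (x_{k,i} - mean_i) · (x_{k,j} - mean_j), divisor n-1 = 4:
  S[U,U] = ((-0.4)·(-0.4) + (-1.4)·(-1.4) + (0.6)·(0.6) + (3.6)·(3.6) + (-2.4)·(-2.4)) / 4 = 21.2/4 = 5.3
  S[U,V] = ((-0.4)·(1.4) + (-1.4)·(-4.6) + (0.6)·(1.4) + (3.6)·(1.4) + (-2.4)·(0.4)) / 4 = 10.8/4 = 2.7
  S[V,V] = ((1.4)·(1.4) + (-4.6)·(-4.6) + (1.4)·(1.4) + (1.4)·(1.4) + (0.4)·(0.4)) / 4 = 27.2/4 = 6.8
  S = [[5.3, 2.7],
 [2.7, 6.8]].

Step 3 — invert S. det(S) = 5.3·6.8 - (2.7)² = 28.75.
  S^{-1} = (1/det) · [[d, -b], [-b, a]] = [[0.2365, -0.0939],
 [-0.0939, 0.1843]].

Step 4 — quadratic form (x̄ - mu_0)^T · S^{-1} · (x̄ - mu_0):
  S^{-1} · (x̄ - mu_0) = (0.3687, -0.2052),
  (x̄ - mu_0)^T · [...] = (1.4)·(0.3687) + (-0.4)·(-0.2052) = 0.5983.

Step 5 — scale by n: T² = 5 · 0.5983 = 2.9913.

T² ≈ 2.9913


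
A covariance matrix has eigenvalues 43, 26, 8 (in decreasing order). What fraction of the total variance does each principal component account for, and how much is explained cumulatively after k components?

Step 1 — total variance = trace(Sigma) = Σ λ_i = 43 + 26 + 8 = 77.

Step 2 — fraction explained by component i = λ_i / Σ λ:
  PC1: 43/77 = 0.5584
  PC2: 26/77 = 0.3377
  PC3: 8/77 = 0.1039

Step 3 — cumulative fraction after k components = (λ_1 + ... + λ_k) / Σ λ:
  k = 1: 43/77 = 0.5584
  k = 2: (43 + 26)/77 = 69/77 = 0.8961
  k = 3: (43 + 26 + 8)/77 = 77/77 = 1

Summary (fraction, with percent):

explained: PC1 0.5584 (55.84%), PC2 0.3377 (33.77%), PC3 0.1039 (10.39%);  cumulative: 0.5584, 0.8961, 1


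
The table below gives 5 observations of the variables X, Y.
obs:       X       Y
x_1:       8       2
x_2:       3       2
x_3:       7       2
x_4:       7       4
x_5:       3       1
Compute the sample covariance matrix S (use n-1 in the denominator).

Step 1 — column means:
  mean(X) = (8 + 3 + 7 + 7 + 3) / 5 = 28/5 = 5.6
  mean(Y) = (2 + 2 + 2 + 4 + 1) / 5 = 11/5 = 2.2

Step 2 — sample covariance S[i,j] = (1/(n-1)) · Σ_k (x_{k,i} - mean_i) · (x_{k,j} - mean_j), with n-1 = 4.
  S[X,X] = ((2.4)·(2.4) + (-2.6)·(-2.6) + (1.4)·(1.4) + (1.4)·(1.4) + (-2.6)·(-2.6)) / 4 = 23.2/4 = 5.8
  S[X,Y] = ((2.4)·(-0.2) + (-2.6)·(-0.2) + (1.4)·(-0.2) + (1.4)·(1.8) + (-2.6)·(-1.2)) / 4 = 5.4/4 = 1.35
  S[Y,Y] = ((-0.2)·(-0.2) + (-0.2)·(-0.2) + (-0.2)·(-0.2) + (1.8)·(1.8) + (-1.2)·(-1.2)) / 4 = 4.8/4 = 1.2

S is symmetric (S[j,i] = S[i,j]). Assembling:

S = [[5.8, 1.35],
 [1.35, 1.2]]


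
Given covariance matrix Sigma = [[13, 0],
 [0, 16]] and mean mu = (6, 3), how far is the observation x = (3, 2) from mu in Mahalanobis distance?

Step 1 — centre the observation: (x - mu) = (-3, -1).

Step 2 — invert Sigma. det(Sigma) = 13·16 - (0)² = 208.
  Sigma^{-1} = (1/det) · [[d, -b], [-b, a]] = [[0.0769, 0],
 [0, 0.0625]].

Step 3 — form the quadratic (x - mu)^T · Sigma^{-1} · (x - mu):
  Sigma^{-1} · (x - mu) = (-0.2308, -0.0625).
  (x - mu)^T · [Sigma^{-1} · (x - mu)] = (-3)·(-0.2308) + (-1)·(-0.0625) = 0.7548.

Step 4 — take square root: d = √(0.7548) ≈ 0.8688.

d(x, mu) = √(0.7548) ≈ 0.8688


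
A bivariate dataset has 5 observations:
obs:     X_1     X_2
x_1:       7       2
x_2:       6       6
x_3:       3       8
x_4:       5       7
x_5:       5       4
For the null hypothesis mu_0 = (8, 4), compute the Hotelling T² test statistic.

Step 1 — sample mean vector:
  mean(X_1) = (7 + 6 + 3 + 5 + 5) / 5 = 26/5 = 5.2
  mean(X_2) = (2 + 6 + 8 + 7 + 4) / 5 = 27/5 = 5.4
  x̄ = (5.2, 5.4),  deviation x̄ - mu_0 = (5.2, 5.4) - (8, 4) = (-2.8, 1.4).

Step 2 — sample covariance matrix, S[i,j] = (1/(n-1)) · Σ_k (x_{k,i} - mean_i) · (x_{k,j} - mean_j), divisor n-1 = 4:
  S[X_1,X_1] = ((1.8)·(1.8) + (0.8)·(0.8) + (-2.2)·(-2.2) + (-0.2)·(-0.2) + (-0.2)·(-0.2)) / 4 = 8.8/4 = 2.2
  S[X_1,X_2] = ((1.8)·(-3.4) + (0.8)·(0.6) + (-2.2)·(2.6) + (-0.2)·(1.6) + (-0.2)·(-1.4)) / 4 = -11.4/4 = -2.85
  S[X_2,X_2] = ((-3.4)·(-3.4) + (0.6)·(0.6) + (2.6)·(2.6) + (1.6)·(1.6) + (-1.4)·(-1.4)) / 4 = 23.2/4 = 5.8
  S = [[2.2, -2.85],
 [-2.85, 5.8]].

Step 3 — invert S. det(S) = 2.2·5.8 - (-2.85)² = 4.6375.
  S^{-1} = (1/det) · [[d, -b], [-b, a]] = [[1.2507, 0.6146],
 [0.6146, 0.4744]].

Step 4 — quadratic form (x̄ - mu_0)^T · S^{-1} · (x̄ - mu_0):
  S^{-1} · (x̄ - mu_0) = (-2.6415, -1.0566),
  (x̄ - mu_0)^T · [...] = (-2.8)·(-2.6415) + (1.4)·(-1.0566) = 5.917.

Step 5 — scale by n: T² = 5 · 5.917 = 29.5849.

T² ≈ 29.5849


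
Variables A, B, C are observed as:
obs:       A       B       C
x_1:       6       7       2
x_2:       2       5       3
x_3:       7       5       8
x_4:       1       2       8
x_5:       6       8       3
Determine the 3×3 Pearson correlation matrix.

Step 1 — column means:
  mean(A) = (6 + 2 + 7 + 1 + 6) / 5 = 22/5 = 4.4
  mean(B) = (7 + 5 + 5 + 2 + 8) / 5 = 27/5 = 5.4
  mean(C) = (2 + 3 + 8 + 8 + 3) / 5 = 24/5 = 4.8

Step 2 — sample variances and covariances s[i,j] = (1/(n-1)) · Σ_k (x_{k,i} - mean_i) · (x_{k,j} - mean_j), with n-1 = 4:
  s[A,A] = ((1.6)·(1.6) + (-2.4)·(-2.4) + (2.6)·(2.6) + (-3.4)·(-3.4) + (1.6)·(1.6)) / 4 = 29.2/4 = 7.3
  s[A,B] = ((1.6)·(1.6) + (-2.4)·(-0.4) + (2.6)·(-0.4) + (-3.4)·(-3.4) + (1.6)·(2.6)) / 4 = 18.2/4 = 4.55
  s[A,C] = ((1.6)·(-2.8) + (-2.4)·(-1.8) + (2.6)·(3.2) + (-3.4)·(3.2) + (1.6)·(-1.8)) / 4 = -5.6/4 = -1.4
  s[B,B] = ((1.6)·(1.6) + (-0.4)·(-0.4) + (-0.4)·(-0.4) + (-3.4)·(-3.4) + (2.6)·(2.6)) / 4 = 21.2/4 = 5.3
  s[B,C] = ((1.6)·(-2.8) + (-0.4)·(-1.8) + (-0.4)·(3.2) + (-3.4)·(3.2) + (2.6)·(-1.8)) / 4 = -20.6/4 = -5.15
  s[C,C] = ((-2.8)·(-2.8) + (-1.8)·(-1.8) + (3.2)·(3.2) + (3.2)·(3.2) + (-1.8)·(-1.8)) / 4 = 34.8/4 = 8.7
  Sample standard deviations s_i = √(s[i,i]):
  s(A) = √(7.3) = 2.7019
  s(B) = √(5.3) = 2.3022
  s(C) = √(8.7) = 2.9496

Step 3 — r_{ij} = s_{ij} / (s_i · s_j):
  r[A,A] = 1 (diagonal).
  r[A,B] = 4.55 / (2.7019 · 2.3022) = 4.55 / 6.2201 = 0.7315
  r[A,C] = -1.4 / (2.7019 · 2.9496) = -1.4 / 7.9693 = -0.1757
  r[B,B] = 1 (diagonal).
  r[B,C] = -5.15 / (2.3022 · 2.9496) = -5.15 / 6.7904 = -0.7584
  r[C,C] = 1 (diagonal).

R is symmetric with unit diagonal. Assembling:

R = [[1, 0.7315, -0.1757],
 [0.7315, 1, -0.7584],
 [-0.1757, -0.7584, 1]]


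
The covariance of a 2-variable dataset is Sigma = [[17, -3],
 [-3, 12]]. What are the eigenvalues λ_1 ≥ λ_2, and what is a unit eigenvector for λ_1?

Step 1 — characteristic polynomial of 2×2 Sigma:
  det(Sigma - λI) = λ² - trace · λ + det = 0.
  trace = 17 + 12 = 29, det = 17·12 - (-3)² = 195.
Step 2 — discriminant:
  Δ = trace² - 4·det = 841 - 780 = 61.
Step 3 — eigenvalues:
  λ = (trace ± √Δ)/2 = (29 ± 7.8102)/2,
  λ_1 = 18.4051,  λ_2 = 10.5949.

Step 4 — unit eigenvector for λ_1: solve (Sigma - λ_1 I)v = 0. First row:
  (17 - 18.4051)·v_x + (-3)·v_y = 0, i.e. (-1.4051)·v_x + (-3)·v_y = 0,
  so v ∝ (b, λ_1 - a) = (-3, 1.4051); multiply by -1 so the first entry is positive: u = (3, -1.4051).
  ||u|| = √((3)² + (-1.4051)²) = √(10.9744) ≈ 3.3128,
  v_1 = u/||u|| ≈ (0.9056, -0.4242) (||v_1|| = 1).

λ_1 = 18.4051,  λ_2 = 10.5949;  v_1 ≈ (0.9056, -0.4242)


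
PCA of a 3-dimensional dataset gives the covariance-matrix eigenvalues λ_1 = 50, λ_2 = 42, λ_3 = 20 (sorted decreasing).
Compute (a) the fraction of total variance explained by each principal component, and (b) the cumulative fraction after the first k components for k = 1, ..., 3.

Step 1 — total variance = trace(Sigma) = Σ λ_i = 50 + 42 + 20 = 112.

Step 2 — fraction explained by component i = λ_i / Σ λ:
  PC1: 50/112 = 0.4464
  PC2: 42/112 = 0.375
  PC3: 20/112 = 0.1786

Step 3 — cumulative fraction after k components = (λ_1 + ... + λ_k) / Σ λ:
  k = 1: 50/112 = 0.4464
  k = 2: (50 + 42)/112 = 92/112 = 0.8214
  k = 3: (50 + 42 + 20)/112 = 112/112 = 1

Summary (fraction, with percent):

explained: PC1 0.4464 (44.64%), PC2 0.375 (37.5%), PC3 0.1786 (17.86%);  cumulative: 0.4464, 0.8214, 1


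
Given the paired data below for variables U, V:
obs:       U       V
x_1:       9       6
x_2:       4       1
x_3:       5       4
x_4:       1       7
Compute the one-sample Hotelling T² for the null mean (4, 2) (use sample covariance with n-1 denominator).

Step 1 — sample mean vector:
  mean(U) = (9 + 4 + 5 + 1) / 4 = 19/4 = 4.75
  mean(V) = (6 + 1 + 4 + 7) / 4 = 18/4 = 4.5
  x̄ = (4.75, 4.5),  deviation x̄ - mu_0 = (4.75, 4.5) - (4, 2) = (0.75, 2.5).

Step 2 — sample covariance matrix, S[i,j] = (1/(n-1)) · Σ_k (x_{k,i} - mean_i) · (x_{k,j} - mean_j), divisor n-1 = 3:
  S[U,U] = ((4.25)·(4.25) + (-0.75)·(-0.75) + (0.25)·(0.25) + (-3.75)·(-3.75)) / 3 = 32.75/3 = 10.9167
  S[U,V] = ((4.25)·(1.5) + (-0.75)·(-3.5) + (0.25)·(-0.5) + (-3.75)·(2.5)) / 3 = -0.5/3 = -0.1667
  S[V,V] = ((1.5)·(1.5) + (-3.5)·(-3.5) + (-0.5)·(-0.5) + (2.5)·(2.5)) / 3 = 21/3 = 7
  S = [[10.9167, -0.1667],
 [-0.1667, 7]].

Step 3 — invert S. det(S) = 10.9167·7 - (-0.1667)² = 76.3889.
  S^{-1} = (1/det) · [[d, -b], [-b, a]] = [[0.0916, 0.0022],
 [0.0022, 0.1429]].

Step 4 — quadratic form (x̄ - mu_0)^T · S^{-1} · (x̄ - mu_0):
  S^{-1} · (x̄ - mu_0) = (0.0742, 0.3589),
  (x̄ - mu_0)^T · [...] = (0.75)·(0.0742) + (2.5)·(0.3589) = 0.9529.

Step 5 — scale by n: T² = 4 · 0.9529 = 3.8116.

T² ≈ 3.8116


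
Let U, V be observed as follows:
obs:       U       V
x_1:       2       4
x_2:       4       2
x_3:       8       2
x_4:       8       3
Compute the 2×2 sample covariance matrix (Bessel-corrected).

Step 1 — column means:
  mean(U) = (2 + 4 + 8 + 8) / 4 = 22/4 = 5.5
  mean(V) = (4 + 2 + 2 + 3) / 4 = 11/4 = 2.75

Step 2 — sample covariance S[i,j] = (1/(n-1)) · Σ_k (x_{k,i} - mean_i) · (x_{k,j} - mean_j), with n-1 = 3.
  S[U,U] = ((-3.5)·(-3.5) + (-1.5)·(-1.5) + (2.5)·(2.5) + (2.5)·(2.5)) / 3 = 27/3 = 9
  S[U,V] = ((-3.5)·(1.25) + (-1.5)·(-0.75) + (2.5)·(-0.75) + (2.5)·(0.25)) / 3 = -4.5/3 = -1.5
  S[V,V] = ((1.25)·(1.25) + (-0.75)·(-0.75) + (-0.75)·(-0.75) + (0.25)·(0.25)) / 3 = 2.75/3 = 0.9167

S is symmetric (S[j,i] = S[i,j]). Assembling:

S = [[9, -1.5],
 [-1.5, 0.9167]]


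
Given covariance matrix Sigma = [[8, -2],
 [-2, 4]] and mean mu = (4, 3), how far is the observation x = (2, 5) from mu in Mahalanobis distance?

Step 1 — centre the observation: (x - mu) = (-2, 2).

Step 2 — invert Sigma. det(Sigma) = 8·4 - (-2)² = 28.
  Sigma^{-1} = (1/det) · [[d, -b], [-b, a]] = [[0.1429, 0.0714],
 [0.0714, 0.2857]].

Step 3 — form the quadratic (x - mu)^T · Sigma^{-1} · (x - mu):
  Sigma^{-1} · (x - mu) = (-0.1429, 0.4286).
  (x - mu)^T · [Sigma^{-1} · (x - mu)] = (-2)·(-0.1429) + (2)·(0.4286) = 1.1429.

Step 4 — take square root: d = √(1.1429) ≈ 1.069.

d(x, mu) = √(1.1429) ≈ 1.069


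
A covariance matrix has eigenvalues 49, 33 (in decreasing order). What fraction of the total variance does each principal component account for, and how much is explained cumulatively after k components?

Step 1 — total variance = trace(Sigma) = Σ λ_i = 49 + 33 = 82.

Step 2 — fraction explained by component i = λ_i / Σ λ:
  PC1: 49/82 = 0.5976
  PC2: 33/82 = 0.4024

Step 3 — cumulative fraction after k components = (λ_1 + ... + λ_k) / Σ λ:
  k = 1: 49/82 = 0.5976
  k = 2: (49 + 33)/82 = 82/82 = 1

Summary (fraction, with percent):

explained: PC1 0.5976 (59.76%), PC2 0.4024 (40.24%);  cumulative: 0.5976, 1


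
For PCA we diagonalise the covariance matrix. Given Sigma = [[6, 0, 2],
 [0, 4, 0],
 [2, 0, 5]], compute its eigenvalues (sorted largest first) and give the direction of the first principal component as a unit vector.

Step 1 — characteristic polynomial p(λ) = det(λI - Sigma) = λ³ - tr·λ² + c_1·λ - det, where tr = trace, c_1 = sum of the principal 2×2 minors, det = det(Sigma):
  tr = 6 + 4 + 5 = 15,
  c_1 = (6·4 - (0)²) + (6·5 - (2)²) + (4·5 - (0)²) = 24 + 26 + 20 = 70,
  det = 6·(4·5 - (0)²) - (0)·((0)·5 - (0)·(2)) + (2)·((0)·(0) - 4·(2)) = 6·(20) - (0)·(0) + (2)·(-8) = 104.
  So p(λ) = λ³ - 15λ² + 70λ - 104.
Step 2 — look for an integer root (rational root theorem: any rational root is an integer divisor of 104). Testing λ = 4:
  p(4) = 64 - 240 + 280 - 104 = 0  ✓
  Dividing out (λ - 4): p(λ) = (λ - 4)(λ² - 11λ + 26).
Step 3 — remaining eigenvalues from the quadratic λ² - 11λ + 26 = 0:
  Δ = 11² - 4·26 = 121 - 104 = 17,  λ = (11 ± √17)/2 = (11 ± 4.1231)/2 ≈ 7.5616 or 3.4384.
  Sorted: λ_1 = 7.5616,  λ_2 = 4,  λ_3 = 3.4384  (check: sum = 15 = tr ✓).

Step 4 — unit eigenvector for λ_1 ≈ 7.5616: v spans the null space of (Sigma - λ_1 I), whose rows are
  r_1 = (-1.5616, 0, 2),  r_2 = (0, -3.5616, 0),  r_3 = (2, 0, -2.5616).
  v is orthogonal to every row, so take v ∝ r_1 × r_2 = ((0)·(0) - (2)·(-3.5616), (2)·(0) - (-1.5616)·(0), (-1.5616)·(-3.5616) - (0)·(0)) ≈ (7.1231, 0, 5.5616).
  Let u = (7.1231, 0, 5.5616).
  ||u|| = √((7.1231)² + (0)² + (5.5616)²) = √(81.6695) ≈ 9.0371,  v_1 = u/||u|| ≈ (0.7882, 0, 0.6154) (||v_1|| = 1).

λ_1 = 7.5616,  λ_2 = 4,  λ_3 = 3.4384;  v_1 ≈ (0.7882, 0, 0.6154)


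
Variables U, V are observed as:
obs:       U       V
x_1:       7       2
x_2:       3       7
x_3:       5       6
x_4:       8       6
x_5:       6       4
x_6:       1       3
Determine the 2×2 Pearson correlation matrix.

Step 1 — column means:
  mean(U) = (7 + 3 + 5 + 8 + 6 + 1) / 6 = 30/6 = 5
  mean(V) = (2 + 7 + 6 + 6 + 4 + 3) / 6 = 28/6 = 4.6667

Step 2 — sample variances and covariances s[i,j] = (1/(n-1)) · Σ_k (x_{k,i} - mean_i) · (x_{k,j} - mean_j), with n-1 = 5:
  s[U,U] = ((2)·(2) + (-2)·(-2) + (0)·(0) + (3)·(3) + (1)·(1) + (-4)·(-4)) / 5 = 34/5 = 6.8
  s[U,V] = ((2)·(-2.6667) + (-2)·(2.3333) + (0)·(1.3333) + (3)·(1.3333) + (1)·(-0.6667) + (-4)·(-1.6667)) / 5 = 0/5 = 0
  s[V,V] = ((-2.6667)·(-2.6667) + (2.3333)·(2.3333) + (1.3333)·(1.3333) + (1.3333)·(1.3333) + (-0.6667)·(-0.6667) + (-1.6667)·(-1.6667)) / 5 = 19.3333/5 = 3.8667
  Sample standard deviations s_i = √(s[i,i]):
  s(U) = √(6.8) = 2.6077
  s(V) = √(3.8667) = 1.9664

Step 3 — r_{ij} = s_{ij} / (s_i · s_j):
  r[U,U] = 1 (diagonal).
  r[U,V] = 0 / (2.6077 · 1.9664) = 0 / 5.1277 = 0
  r[V,V] = 1 (diagonal).

R is symmetric with unit diagonal. Assembling:

R = [[1, 0],
 [0, 1]]


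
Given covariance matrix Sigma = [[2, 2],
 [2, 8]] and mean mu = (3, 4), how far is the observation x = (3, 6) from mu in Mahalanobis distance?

Step 1 — centre the observation: (x - mu) = (0, 2).

Step 2 — invert Sigma. det(Sigma) = 2·8 - (2)² = 12.
  Sigma^{-1} = (1/det) · [[d, -b], [-b, a]] = [[0.6667, -0.1667],
 [-0.1667, 0.1667]].

Step 3 — form the quadratic (x - mu)^T · Sigma^{-1} · (x - mu):
  Sigma^{-1} · (x - mu) = (-0.3333, 0.3333).
  (x - mu)^T · [Sigma^{-1} · (x - mu)] = (0)·(-0.3333) + (2)·(0.3333) = 0.6667.

Step 4 — take square root: d = √(0.6667) ≈ 0.8165.

d(x, mu) = √(0.6667) ≈ 0.8165


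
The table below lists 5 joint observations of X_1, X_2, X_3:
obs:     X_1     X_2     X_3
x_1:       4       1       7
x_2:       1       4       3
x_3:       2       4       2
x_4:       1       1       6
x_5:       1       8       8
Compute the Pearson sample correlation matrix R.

Step 1 — column means:
  mean(X_1) = (4 + 1 + 2 + 1 + 1) / 5 = 9/5 = 1.8
  mean(X_2) = (1 + 4 + 4 + 1 + 8) / 5 = 18/5 = 3.6
  mean(X_3) = (7 + 3 + 2 + 6 + 8) / 5 = 26/5 = 5.2

Step 2 — sample variances and covariances s[i,j] = (1/(n-1)) · Σ_k (x_{k,i} - mean_i) · (x_{k,j} - mean_j), with n-1 = 4:
  s[X_1,X_1] = ((2.2)·(2.2) + (-0.8)·(-0.8) + (0.2)·(0.2) + (-0.8)·(-0.8) + (-0.8)·(-0.8)) / 4 = 6.8/4 = 1.7
  s[X_1,X_2] = ((2.2)·(-2.6) + (-0.8)·(0.4) + (0.2)·(0.4) + (-0.8)·(-2.6) + (-0.8)·(4.4)) / 4 = -7.4/4 = -1.85
  s[X_1,X_3] = ((2.2)·(1.8) + (-0.8)·(-2.2) + (0.2)·(-3.2) + (-0.8)·(0.8) + (-0.8)·(2.8)) / 4 = 2.2/4 = 0.55
  s[X_2,X_2] = ((-2.6)·(-2.6) + (0.4)·(0.4) + (0.4)·(0.4) + (-2.6)·(-2.6) + (4.4)·(4.4)) / 4 = 33.2/4 = 8.3
  s[X_2,X_3] = ((-2.6)·(1.8) + (0.4)·(-2.2) + (0.4)·(-3.2) + (-2.6)·(0.8) + (4.4)·(2.8)) / 4 = 3.4/4 = 0.85
  s[X_3,X_3] = ((1.8)·(1.8) + (-2.2)·(-2.2) + (-3.2)·(-3.2) + (0.8)·(0.8) + (2.8)·(2.8)) / 4 = 26.8/4 = 6.7
  Sample standard deviations s_i = √(s[i,i]):
  s(X_1) = √(1.7) = 1.3038
  s(X_2) = √(8.3) = 2.881
  s(X_3) = √(6.7) = 2.5884

Step 3 — r_{ij} = s_{ij} / (s_i · s_j):
  r[X_1,X_1] = 1 (diagonal).
  r[X_1,X_2] = -1.85 / (1.3038 · 2.881) = -1.85 / 3.7563 = -0.4925
  r[X_1,X_3] = 0.55 / (1.3038 · 2.5884) = 0.55 / 3.3749 = 0.163
  r[X_2,X_2] = 1 (diagonal).
  r[X_2,X_3] = 0.85 / (2.881 · 2.5884) = 0.85 / 7.4572 = 0.114
  r[X_3,X_3] = 1 (diagonal).

R is symmetric with unit diagonal. Assembling:

R = [[1, -0.4925, 0.163],
 [-0.4925, 1, 0.114],
 [0.163, 0.114, 1]]


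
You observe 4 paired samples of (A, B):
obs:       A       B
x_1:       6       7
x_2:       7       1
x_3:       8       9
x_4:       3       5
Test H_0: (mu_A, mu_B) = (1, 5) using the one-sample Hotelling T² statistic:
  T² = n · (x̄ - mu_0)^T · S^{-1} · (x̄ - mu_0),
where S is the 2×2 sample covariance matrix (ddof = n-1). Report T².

Step 1 — sample mean vector:
  mean(A) = (6 + 7 + 8 + 3) / 4 = 24/4 = 6
  mean(B) = (7 + 1 + 9 + 5) / 4 = 22/4 = 5.5
  x̄ = (6, 5.5),  deviation x̄ - mu_0 = (6, 5.5) - (1, 5) = (5, 0.5).

Step 2 — sample covariance matrix, S[i,j] = (1/(n-1)) · Σ_k (x_{k,i} - mean_i) · (x_{k,j} - mean_j), divisor n-1 = 3:
  S[A,A] = ((0)·(0) + (1)·(1) + (2)·(2) + (-3)·(-3)) / 3 = 14/3 = 4.6667
  S[A,B] = ((0)·(1.5) + (1)·(-4.5) + (2)·(3.5) + (-3)·(-0.5)) / 3 = 4/3 = 1.3333
  S[B,B] = ((1.5)·(1.5) + (-4.5)·(-4.5) + (3.5)·(3.5) + (-0.5)·(-0.5)) / 3 = 35/3 = 11.6667
  S = [[4.6667, 1.3333],
 [1.3333, 11.6667]].

Step 3 — invert S. det(S) = 4.6667·11.6667 - (1.3333)² = 52.6667.
  S^{-1} = (1/det) · [[d, -b], [-b, a]] = [[0.2215, -0.0253],
 [-0.0253, 0.0886]].

Step 4 — quadratic form (x̄ - mu_0)^T · S^{-1} · (x̄ - mu_0):
  S^{-1} · (x̄ - mu_0) = (1.0949, -0.0823),
  (x̄ - mu_0)^T · [...] = (5)·(1.0949) + (0.5)·(-0.0823) = 5.4335.

Step 5 — scale by n: T² = 4 · 5.4335 = 21.7342.

T² ≈ 21.7342


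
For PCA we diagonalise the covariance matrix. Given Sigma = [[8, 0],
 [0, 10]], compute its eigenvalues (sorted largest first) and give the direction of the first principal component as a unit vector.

Step 1 — characteristic polynomial of 2×2 Sigma:
  det(Sigma - λI) = λ² - trace · λ + det = 0.
  trace = 8 + 10 = 18, det = 8·10 - (0)² = 80.
Step 2 — discriminant:
  Δ = trace² - 4·det = 324 - 320 = 4.
Step 3 — eigenvalues:
  λ = (trace ± √Δ)/2 = (18 ± 2)/2,
  λ_1 = 10,  λ_2 = 8.

Step 4 — unit eigenvector for λ_1: Sigma is diagonal, so its eigenvectors are the coordinate axes. λ_1 = 10 is the diagonal entry on the second coordinate axis, hence
  v_1 = (0, 1) (||v_1|| = 1).

λ_1 = 10,  λ_2 = 8;  v_1 ≈ (0, 1)


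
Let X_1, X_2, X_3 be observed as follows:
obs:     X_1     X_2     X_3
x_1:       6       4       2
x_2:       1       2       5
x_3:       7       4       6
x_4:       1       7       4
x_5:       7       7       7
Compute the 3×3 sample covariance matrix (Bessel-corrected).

Step 1 — column means:
  mean(X_1) = (6 + 1 + 7 + 1 + 7) / 5 = 22/5 = 4.4
  mean(X_2) = (4 + 2 + 4 + 7 + 7) / 5 = 24/5 = 4.8
  mean(X_3) = (2 + 5 + 6 + 4 + 7) / 5 = 24/5 = 4.8

Step 2 — sample covariance S[i,j] = (1/(n-1)) · Σ_k (x_{k,i} - mean_i) · (x_{k,j} - mean_j), with n-1 = 4.
  S[X_1,X_1] = ((1.6)·(1.6) + (-3.4)·(-3.4) + (2.6)·(2.6) + (-3.4)·(-3.4) + (2.6)·(2.6)) / 4 = 39.2/4 = 9.8
  S[X_1,X_2] = ((1.6)·(-0.8) + (-3.4)·(-2.8) + (2.6)·(-0.8) + (-3.4)·(2.2) + (2.6)·(2.2)) / 4 = 4.4/4 = 1.1
  S[X_1,X_3] = ((1.6)·(-2.8) + (-3.4)·(0.2) + (2.6)·(1.2) + (-3.4)·(-0.8) + (2.6)·(2.2)) / 4 = 6.4/4 = 1.6
  S[X_2,X_2] = ((-0.8)·(-0.8) + (-2.8)·(-2.8) + (-0.8)·(-0.8) + (2.2)·(2.2) + (2.2)·(2.2)) / 4 = 18.8/4 = 4.7
  S[X_2,X_3] = ((-0.8)·(-2.8) + (-2.8)·(0.2) + (-0.8)·(1.2) + (2.2)·(-0.8) + (2.2)·(2.2)) / 4 = 3.8/4 = 0.95
  S[X_3,X_3] = ((-2.8)·(-2.8) + (0.2)·(0.2) + (1.2)·(1.2) + (-0.8)·(-0.8) + (2.2)·(2.2)) / 4 = 14.8/4 = 3.7

S is symmetric (S[j,i] = S[i,j]). Assembling:

S = [[9.8, 1.1, 1.6],
 [1.1, 4.7, 0.95],
 [1.6, 0.95, 3.7]]


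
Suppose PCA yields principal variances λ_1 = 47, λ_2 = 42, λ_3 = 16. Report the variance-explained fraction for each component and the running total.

Step 1 — total variance = trace(Sigma) = Σ λ_i = 47 + 42 + 16 = 105.

Step 2 — fraction explained by component i = λ_i / Σ λ:
  PC1: 47/105 = 0.4476
  PC2: 42/105 = 0.4
  PC3: 16/105 = 0.1524

Step 3 — cumulative fraction after k components = (λ_1 + ... + λ_k) / Σ λ:
  k = 1: 47/105 = 0.4476
  k = 2: (47 + 42)/105 = 89/105 = 0.8476
  k = 3: (47 + 42 + 16)/105 = 105/105 = 1

Summary (fraction, with percent):

explained: PC1 0.4476 (44.76%), PC2 0.4 (40%), PC3 0.1524 (15.24%);  cumulative: 0.4476, 0.8476, 1


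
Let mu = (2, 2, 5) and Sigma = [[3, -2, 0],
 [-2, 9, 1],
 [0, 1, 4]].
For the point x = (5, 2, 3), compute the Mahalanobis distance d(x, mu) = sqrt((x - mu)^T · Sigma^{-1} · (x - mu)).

Step 1 — centre the observation: (x - mu) = (3, 0, -2).

Step 2 — invert Sigma (cofactor / det for 3×3, or solve directly):
  Sigma^{-1} = [[0.3933, 0.0899, -0.0225],
 [0.0899, 0.1348, -0.0337],
 [-0.0225, -0.0337, 0.2584]].

Step 3 — form the quadratic (x - mu)^T · Sigma^{-1} · (x - mu):
  Sigma^{-1} · (x - mu) = (1.2247, 0.3371, -0.5843).
  (x - mu)^T · [Sigma^{-1} · (x - mu)] = (3)·(1.2247) + (0)·(0.3371) + (-2)·(-0.5843) = 4.8427.

Step 4 — take square root: d = √(4.8427) ≈ 2.2006.

d(x, mu) = √(4.8427) ≈ 2.2006


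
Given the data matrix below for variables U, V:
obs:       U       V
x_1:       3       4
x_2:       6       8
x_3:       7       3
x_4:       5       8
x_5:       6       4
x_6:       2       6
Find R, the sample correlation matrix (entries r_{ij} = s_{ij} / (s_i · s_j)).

Step 1 — column means:
  mean(U) = (3 + 6 + 7 + 5 + 6 + 2) / 6 = 29/6 = 4.8333
  mean(V) = (4 + 8 + 3 + 8 + 4 + 6) / 6 = 33/6 = 5.5

Step 2 — sample variances and covariances s[i,j] = (1/(n-1)) · Σ_k (x_{k,i} - mean_i) · (x_{k,j} - mean_j), with n-1 = 5:
  s[U,U] = ((-1.8333)·(-1.8333) + (1.1667)·(1.1667) + (2.1667)·(2.1667) + (0.1667)·(0.1667) + (1.1667)·(1.1667) + (-2.8333)·(-2.8333)) / 5 = 18.8333/5 = 3.7667
  s[U,V] = ((-1.8333)·(-1.5) + (1.1667)·(2.5) + (2.1667)·(-2.5) + (0.1667)·(2.5) + (1.1667)·(-1.5) + (-2.8333)·(0.5)) / 5 = -2.5/5 = -0.5
  s[V,V] = ((-1.5)·(-1.5) + (2.5)·(2.5) + (-2.5)·(-2.5) + (2.5)·(2.5) + (-1.5)·(-1.5) + (0.5)·(0.5)) / 5 = 23.5/5 = 4.7
  Sample standard deviations s_i = √(s[i,i]):
  s(U) = √(3.7667) = 1.9408
  s(V) = √(4.7) = 2.1679

Step 3 — r_{ij} = s_{ij} / (s_i · s_j):
  r[U,U] = 1 (diagonal).
  r[U,V] = -0.5 / (1.9408 · 2.1679) = -0.5 / 4.2075 = -0.1188
  r[V,V] = 1 (diagonal).

R is symmetric with unit diagonal. Assembling:

R = [[1, -0.1188],
 [-0.1188, 1]]


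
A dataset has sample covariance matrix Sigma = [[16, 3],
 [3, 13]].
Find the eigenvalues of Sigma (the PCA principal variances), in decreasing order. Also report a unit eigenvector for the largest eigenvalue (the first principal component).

Step 1 — characteristic polynomial of 2×2 Sigma:
  det(Sigma - λI) = λ² - trace · λ + det = 0.
  trace = 16 + 13 = 29, det = 16·13 - (3)² = 199.
Step 2 — discriminant:
  Δ = trace² - 4·det = 841 - 796 = 45.
Step 3 — eigenvalues:
  λ = (trace ± √Δ)/2 = (29 ± 6.7082)/2,
  λ_1 = 17.8541,  λ_2 = 11.1459.

Step 4 — unit eigenvector for λ_1: solve (Sigma - λ_1 I)v = 0. First row:
  (16 - 17.8541)·v_x + (3)·v_y = 0, i.e. (-1.8541)·v_x + (3)·v_y = 0,
  so v ∝ (b, λ_1 - a) = (3, 1.8541) = u.
  ||u|| = √((3)² + (1.8541)²) = √(12.4377) ≈ 3.5267,
  v_1 = u/||u|| ≈ (0.8507, 0.5257) (||v_1|| = 1).

λ_1 = 17.8541,  λ_2 = 11.1459;  v_1 ≈ (0.8507, 0.5257)


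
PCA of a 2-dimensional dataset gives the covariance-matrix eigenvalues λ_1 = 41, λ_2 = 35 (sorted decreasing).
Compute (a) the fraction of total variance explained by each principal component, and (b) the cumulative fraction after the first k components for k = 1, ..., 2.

Step 1 — total variance = trace(Sigma) = Σ λ_i = 41 + 35 = 76.

Step 2 — fraction explained by component i = λ_i / Σ λ:
  PC1: 41/76 = 0.5395
  PC2: 35/76 = 0.4605

Step 3 — cumulative fraction after k components = (λ_1 + ... + λ_k) / Σ λ:
  k = 1: 41/76 = 0.5395
  k = 2: (41 + 35)/76 = 76/76 = 1

Summary (fraction, with percent):

explained: PC1 0.5395 (53.95%), PC2 0.4605 (46.05%);  cumulative: 0.5395, 1


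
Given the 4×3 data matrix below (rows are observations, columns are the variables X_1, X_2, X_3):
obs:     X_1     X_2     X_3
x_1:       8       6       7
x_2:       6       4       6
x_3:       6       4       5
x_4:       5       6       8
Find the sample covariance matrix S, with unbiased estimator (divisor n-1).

Step 1 — column means:
  mean(X_1) = (8 + 6 + 6 + 5) / 4 = 25/4 = 6.25
  mean(X_2) = (6 + 4 + 4 + 6) / 4 = 20/4 = 5
  mean(X_3) = (7 + 6 + 5 + 8) / 4 = 26/4 = 6.5

Step 2 — sample covariance S[i,j] = (1/(n-1)) · Σ_k (x_{k,i} - mean_i) · (x_{k,j} - mean_j), with n-1 = 3.
  S[X_1,X_1] = ((1.75)·(1.75) + (-0.25)·(-0.25) + (-0.25)·(-0.25) + (-1.25)·(-1.25)) / 3 = 4.75/3 = 1.5833
  S[X_1,X_2] = ((1.75)·(1) + (-0.25)·(-1) + (-0.25)·(-1) + (-1.25)·(1)) / 3 = 1/3 = 0.3333
  S[X_1,X_3] = ((1.75)·(0.5) + (-0.25)·(-0.5) + (-0.25)·(-1.5) + (-1.25)·(1.5)) / 3 = -0.5/3 = -0.1667
  S[X_2,X_2] = ((1)·(1) + (-1)·(-1) + (-1)·(-1) + (1)·(1)) / 3 = 4/3 = 1.3333
  S[X_2,X_3] = ((1)·(0.5) + (-1)·(-0.5) + (-1)·(-1.5) + (1)·(1.5)) / 3 = 4/3 = 1.3333
  S[X_3,X_3] = ((0.5)·(0.5) + (-0.5)·(-0.5) + (-1.5)·(-1.5) + (1.5)·(1.5)) / 3 = 5/3 = 1.6667

S is symmetric (S[j,i] = S[i,j]). Assembling:

S = [[1.5833, 0.3333, -0.1667],
 [0.3333, 1.3333, 1.3333],
 [-0.1667, 1.3333, 1.6667]]


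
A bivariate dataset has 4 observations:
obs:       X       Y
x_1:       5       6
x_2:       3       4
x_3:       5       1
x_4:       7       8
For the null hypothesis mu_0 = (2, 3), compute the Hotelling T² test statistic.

Step 1 — sample mean vector:
  mean(X) = (5 + 3 + 5 + 7) / 4 = 20/4 = 5
  mean(Y) = (6 + 4 + 1 + 8) / 4 = 19/4 = 4.75
  x̄ = (5, 4.75),  deviation x̄ - mu_0 = (5, 4.75) - (2, 3) = (3, 1.75).

Step 2 — sample covariance matrix, S[i,j] = (1/(n-1)) · Σ_k (x_{k,i} - mean_i) · (x_{k,j} - mean_j), divisor n-1 = 3:
  S[X,X] = ((0)·(0) + (-2)·(-2) + (0)·(0) + (2)·(2)) / 3 = 8/3 = 2.6667
  S[X,Y] = ((0)·(1.25) + (-2)·(-0.75) + (0)·(-3.75) + (2)·(3.25)) / 3 = 8/3 = 2.6667
  S[Y,Y] = ((1.25)·(1.25) + (-0.75)·(-0.75) + (-3.75)·(-3.75) + (3.25)·(3.25)) / 3 = 26.75/3 = 8.9167
  S = [[2.6667, 2.6667],
 [2.6667, 8.9167]].

Step 3 — invert S. det(S) = 2.6667·8.9167 - (2.6667)² = 16.6667.
  S^{-1} = (1/det) · [[d, -b], [-b, a]] = [[0.535, -0.16],
 [-0.16, 0.16]].

Step 4 — quadratic form (x̄ - mu_0)^T · S^{-1} · (x̄ - mu_0):
  S^{-1} · (x̄ - mu_0) = (1.325, -0.2),
  (x̄ - mu_0)^T · [...] = (3)·(1.325) + (1.75)·(-0.2) = 3.625.

Step 5 — scale by n: T² = 4 · 3.625 = 14.5.

T² ≈ 14.5


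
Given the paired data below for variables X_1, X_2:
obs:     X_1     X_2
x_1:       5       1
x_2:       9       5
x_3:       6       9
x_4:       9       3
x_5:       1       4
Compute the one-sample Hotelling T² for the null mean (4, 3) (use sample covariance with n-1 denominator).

Step 1 — sample mean vector:
  mean(X_1) = (5 + 9 + 6 + 9 + 1) / 5 = 30/5 = 6
  mean(X_2) = (1 + 5 + 9 + 3 + 4) / 5 = 22/5 = 4.4
  x̄ = (6, 4.4),  deviation x̄ - mu_0 = (6, 4.4) - (4, 3) = (2, 1.4).

Step 2 — sample covariance matrix, S[i,j] = (1/(n-1)) · Σ_k (x_{k,i} - mean_i) · (x_{k,j} - mean_j), divisor n-1 = 4:
  S[X_1,X_1] = ((-1)·(-1) + (3)·(3) + (0)·(0) + (3)·(3) + (-5)·(-5)) / 4 = 44/4 = 11
  S[X_1,X_2] = ((-1)·(-3.4) + (3)·(0.6) + (0)·(4.6) + (3)·(-1.4) + (-5)·(-0.4)) / 4 = 3/4 = 0.75
  S[X_2,X_2] = ((-3.4)·(-3.4) + (0.6)·(0.6) + (4.6)·(4.6) + (-1.4)·(-1.4) + (-0.4)·(-0.4)) / 4 = 35.2/4 = 8.8
  S = [[11, 0.75],
 [0.75, 8.8]].

Step 3 — invert S. det(S) = 11·8.8 - (0.75)² = 96.2375.
  S^{-1} = (1/det) · [[d, -b], [-b, a]] = [[0.0914, -0.0078],
 [-0.0078, 0.1143]].

Step 4 — quadratic form (x̄ - mu_0)^T · S^{-1} · (x̄ - mu_0):
  S^{-1} · (x̄ - mu_0) = (0.172, 0.1444),
  (x̄ - mu_0)^T · [...] = (2)·(0.172) + (1.4)·(0.1444) = 0.5461.

Step 5 — scale by n: T² = 5 · 0.5461 = 2.7307.

T² ≈ 2.7307


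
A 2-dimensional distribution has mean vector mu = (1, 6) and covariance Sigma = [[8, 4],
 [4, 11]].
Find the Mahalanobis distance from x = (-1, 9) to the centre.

Step 1 — centre the observation: (x - mu) = (-2, 3).

Step 2 — invert Sigma. det(Sigma) = 8·11 - (4)² = 72.
  Sigma^{-1} = (1/det) · [[d, -b], [-b, a]] = [[0.1528, -0.0556],
 [-0.0556, 0.1111]].

Step 3 — form the quadratic (x - mu)^T · Sigma^{-1} · (x - mu):
  Sigma^{-1} · (x - mu) = (-0.4722, 0.4444).
  (x - mu)^T · [Sigma^{-1} · (x - mu)] = (-2)·(-0.4722) + (3)·(0.4444) = 2.2778.

Step 4 — take square root: d = √(2.2778) ≈ 1.5092.

d(x, mu) = √(2.2778) ≈ 1.5092


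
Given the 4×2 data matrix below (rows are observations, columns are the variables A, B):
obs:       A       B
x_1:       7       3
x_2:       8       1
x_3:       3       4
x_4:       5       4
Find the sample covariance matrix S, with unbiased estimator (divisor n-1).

Step 1 — column means:
  mean(A) = (7 + 8 + 3 + 5) / 4 = 23/4 = 5.75
  mean(B) = (3 + 1 + 4 + 4) / 4 = 12/4 = 3

Step 2 — sample covariance S[i,j] = (1/(n-1)) · Σ_k (x_{k,i} - mean_i) · (x_{k,j} - mean_j), with n-1 = 3.
  S[A,A] = ((1.25)·(1.25) + (2.25)·(2.25) + (-2.75)·(-2.75) + (-0.75)·(-0.75)) / 3 = 14.75/3 = 4.9167
  S[A,B] = ((1.25)·(0) + (2.25)·(-2) + (-2.75)·(1) + (-0.75)·(1)) / 3 = -8/3 = -2.6667
  S[B,B] = ((0)·(0) + (-2)·(-2) + (1)·(1) + (1)·(1)) / 3 = 6/3 = 2

S is symmetric (S[j,i] = S[i,j]). Assembling:

S = [[4.9167, -2.6667],
 [-2.6667, 2]]


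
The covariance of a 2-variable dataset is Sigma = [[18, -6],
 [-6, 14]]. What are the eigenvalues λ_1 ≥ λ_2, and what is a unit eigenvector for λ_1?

Step 1 — characteristic polynomial of 2×2 Sigma:
  det(Sigma - λI) = λ² - trace · λ + det = 0.
  trace = 18 + 14 = 32, det = 18·14 - (-6)² = 216.
Step 2 — discriminant:
  Δ = trace² - 4·det = 1024 - 864 = 160.
Step 3 — eigenvalues:
  λ = (trace ± √Δ)/2 = (32 ± 12.6491)/2,
  λ_1 = 22.3246,  λ_2 = 9.6754.

Step 4 — unit eigenvector for λ_1: solve (Sigma - λ_1 I)v = 0. First row:
  (18 - 22.3246)·v_x + (-6)·v_y = 0, i.e. (-4.3246)·v_x + (-6)·v_y = 0,
  so v ∝ (b, λ_1 - a) = (-6, 4.3246); multiply by -1 so the first entry is positive: u = (6, -4.3246).
  ||u|| = √((6)² + (-4.3246)²) = √(54.7018) ≈ 7.3961,
  v_1 = u/||u|| ≈ (0.8112, -0.5847) (||v_1|| = 1).

λ_1 = 22.3246,  λ_2 = 9.6754;  v_1 ≈ (0.8112, -0.5847)


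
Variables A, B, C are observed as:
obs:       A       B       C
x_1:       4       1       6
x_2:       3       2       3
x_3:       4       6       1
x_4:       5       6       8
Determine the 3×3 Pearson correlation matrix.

Step 1 — column means:
  mean(A) = (4 + 3 + 4 + 5) / 4 = 16/4 = 4
  mean(B) = (1 + 2 + 6 + 6) / 4 = 15/4 = 3.75
  mean(C) = (6 + 3 + 1 + 8) / 4 = 18/4 = 4.5

Step 2 — sample variances and covariances s[i,j] = (1/(n-1)) · Σ_k (x_{k,i} - mean_i) · (x_{k,j} - mean_j), with n-1 = 3:
  s[A,A] = ((0)·(0) + (-1)·(-1) + (0)·(0) + (1)·(1)) / 3 = 2/3 = 0.6667
  s[A,B] = ((0)·(-2.75) + (-1)·(-1.75) + (0)·(2.25) + (1)·(2.25)) / 3 = 4/3 = 1.3333
  s[A,C] = ((0)·(1.5) + (-1)·(-1.5) + (0)·(-3.5) + (1)·(3.5)) / 3 = 5/3 = 1.6667
  s[B,B] = ((-2.75)·(-2.75) + (-1.75)·(-1.75) + (2.25)·(2.25) + (2.25)·(2.25)) / 3 = 20.75/3 = 6.9167
  s[B,C] = ((-2.75)·(1.5) + (-1.75)·(-1.5) + (2.25)·(-3.5) + (2.25)·(3.5)) / 3 = -1.5/3 = -0.5
  s[C,C] = ((1.5)·(1.5) + (-1.5)·(-1.5) + (-3.5)·(-3.5) + (3.5)·(3.5)) / 3 = 29/3 = 9.6667
  Sample standard deviations s_i = √(s[i,i]):
  s(A) = √(0.6667) = 0.8165
  s(B) = √(6.9167) = 2.63
  s(C) = √(9.6667) = 3.1091

Step 3 — r_{ij} = s_{ij} / (s_i · s_j):
  r[A,A] = 1 (diagonal).
  r[A,B] = 1.3333 / (0.8165 · 2.63) = 1.3333 / 2.1473 = 0.6209
  r[A,C] = 1.6667 / (0.8165 · 3.1091) = 1.6667 / 2.5386 = 0.6565
  r[B,B] = 1 (diagonal).
  r[B,C] = -0.5 / (2.63 · 3.1091) = -0.5 / 8.1769 = -0.0611
  r[C,C] = 1 (diagonal).

R is symmetric with unit diagonal. Assembling:

R = [[1, 0.6209, 0.6565],
 [0.6209, 1, -0.0611],
 [0.6565, -0.0611, 1]]


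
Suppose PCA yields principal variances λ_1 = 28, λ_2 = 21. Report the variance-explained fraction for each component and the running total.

Step 1 — total variance = trace(Sigma) = Σ λ_i = 28 + 21 = 49.

Step 2 — fraction explained by component i = λ_i / Σ λ:
  PC1: 28/49 = 0.5714
  PC2: 21/49 = 0.4286

Step 3 — cumulative fraction after k components = (λ_1 + ... + λ_k) / Σ λ:
  k = 1: 28/49 = 0.5714
  k = 2: (28 + 21)/49 = 49/49 = 1

Summary (fraction, with percent):

explained: PC1 0.5714 (57.14%), PC2 0.4286 (42.86%);  cumulative: 0.5714, 1


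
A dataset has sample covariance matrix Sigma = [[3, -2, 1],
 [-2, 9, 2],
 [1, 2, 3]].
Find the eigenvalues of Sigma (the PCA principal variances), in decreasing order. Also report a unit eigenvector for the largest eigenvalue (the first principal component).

Step 1 — characteristic polynomial p(λ) = det(λI - Sigma) = λ³ - tr·λ² + c_1·λ - det, where tr = trace, c_1 = sum of the principal 2×2 minors, det = det(Sigma):
  tr = 3 + 9 + 3 = 15,
  c_1 = (3·9 - (-2)²) + (3·3 - (1)²) + (9·3 - (2)²) = 23 + 8 + 23 = 54,
  det = 3·(9·3 - (2)²) - (-2)·((-2)·3 - (2)·(1)) + (1)·((-2)·(2) - 9·(1)) = 3·(23) - (-2)·(-8) + (1)·(-13) = 40.
  So p(λ) = λ³ - 15λ² + 54λ - 40.
Step 2 — look for an integer root (rational root theorem: any rational root is an integer divisor of 40). Testing λ = 1:
  p(1) = 1 - 15 + 54 - 40 = 0  ✓
  Dividing out (λ - 1): p(λ) = (λ - 1)(λ² - 14λ + 40).
Step 3 — remaining eigenvalues from the quadratic λ² - 14λ + 40 = 0:
  Δ = 14² - 4·40 = 196 - 160 = 36,  λ = (14 ± √36)/2 = (14 ± 6)/2 = 10 or 4.
  Sorted: λ_1 = 10,  λ_2 = 4,  λ_3 = 1  (check: sum = 15 = tr ✓).

Step 4 — unit eigenvector for λ_1 = 10: v spans the null space of (Sigma - λ_1 I), whose rows are
  r_1 = (-7, -2, 1),  r_2 = (-2, -1, 2),  r_3 = (1, 2, -7).
  v is orthogonal to every row, so take v ∝ r_1 × r_2 = ((-2)·(2) - (1)·(-1), (1)·(-2) - (-7)·(2), (-7)·(-1) - (-2)·(-2)) = (-3, 12, 3).
  Rescale (divide by 3; multiply by -1 so the first nonzero entry is positive): u = (1, -4, -1).
  ||u|| = √((1)² + (-4)² + (-1)²) = √(18) ≈ 4.2426,  v_1 = u/||u|| ≈ (0.2357, -0.9428, -0.2357) (||v_1|| = 1).

λ_1 = 10,  λ_2 = 4,  λ_3 = 1;  v_1 ≈ (0.2357, -0.9428, -0.2357)


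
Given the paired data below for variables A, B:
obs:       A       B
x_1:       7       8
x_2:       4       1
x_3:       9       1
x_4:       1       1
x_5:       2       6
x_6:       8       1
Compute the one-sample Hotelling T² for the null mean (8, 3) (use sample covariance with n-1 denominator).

Step 1 — sample mean vector:
  mean(A) = (7 + 4 + 9 + 1 + 2 + 8) / 6 = 31/6 = 5.1667
  mean(B) = (8 + 1 + 1 + 1 + 6 + 1) / 6 = 18/6 = 3
  x̄ = (5.1667, 3),  deviation x̄ - mu_0 = (5.1667, 3) - (8, 3) = (-2.8333, 0).

Step 2 — sample covariance matrix, S[i,j] = (1/(n-1)) · Σ_k (x_{k,i} - mean_i) · (x_{k,j} - mean_j), divisor n-1 = 5:
  S[A,A] = ((1.8333)·(1.8333) + (-1.1667)·(-1.1667) + (3.8333)·(3.8333) + (-4.1667)·(-4.1667) + (-3.1667)·(-3.1667) + (2.8333)·(2.8333)) / 5 = 54.8333/5 = 10.9667
  S[A,B] = ((1.8333)·(5) + (-1.1667)·(-2) + (3.8333)·(-2) + (-4.1667)·(-2) + (-3.1667)·(3) + (2.8333)·(-2)) / 5 = -3/5 = -0.6
  S[B,B] = ((5)·(5) + (-2)·(-2) + (-2)·(-2) + (-2)·(-2) + (3)·(3) + (-2)·(-2)) / 5 = 50/5 = 10
  S = [[10.9667, -0.6],
 [-0.6, 10]].

Step 3 — invert S. det(S) = 10.9667·10 - (-0.6)² = 109.3067.
  S^{-1} = (1/det) · [[d, -b], [-b, a]] = [[0.0915, 0.0055],
 [0.0055, 0.1003]].

Step 4 — quadratic form (x̄ - mu_0)^T · S^{-1} · (x̄ - mu_0):
  S^{-1} · (x̄ - mu_0) = (-0.2592, -0.0156),
  (x̄ - mu_0)^T · [...] = (-2.8333)·(-0.2592) + (0)·(-0.0156) = 0.7344.

Step 5 — scale by n: T² = 6 · 0.7344 = 4.4066.

T² ≈ 4.4066


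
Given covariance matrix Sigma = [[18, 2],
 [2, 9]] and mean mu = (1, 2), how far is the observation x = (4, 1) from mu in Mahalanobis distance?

Step 1 — centre the observation: (x - mu) = (3, -1).

Step 2 — invert Sigma. det(Sigma) = 18·9 - (2)² = 158.
  Sigma^{-1} = (1/det) · [[d, -b], [-b, a]] = [[0.057, -0.0127],
 [-0.0127, 0.1139]].

Step 3 — form the quadratic (x - mu)^T · Sigma^{-1} · (x - mu):
  Sigma^{-1} · (x - mu) = (0.1835, -0.1519).
  (x - mu)^T · [Sigma^{-1} · (x - mu)] = (3)·(0.1835) + (-1)·(-0.1519) = 0.7025.

Step 4 — take square root: d = √(0.7025) ≈ 0.8382.

d(x, mu) = √(0.7025) ≈ 0.8382


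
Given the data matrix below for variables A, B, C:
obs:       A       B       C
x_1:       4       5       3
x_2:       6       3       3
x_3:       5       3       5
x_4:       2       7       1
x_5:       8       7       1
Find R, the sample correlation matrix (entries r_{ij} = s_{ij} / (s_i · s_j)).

Step 1 — column means:
  mean(A) = (4 + 6 + 5 + 2 + 8) / 5 = 25/5 = 5
  mean(B) = (5 + 3 + 3 + 7 + 7) / 5 = 25/5 = 5
  mean(C) = (3 + 3 + 5 + 1 + 1) / 5 = 13/5 = 2.6

Step 2 — sample variances and covariances s[i,j] = (1/(n-1)) · Σ_k (x_{k,i} - mean_i) · (x_{k,j} - mean_j), with n-1 = 4:
  s[A,A] = ((-1)·(-1) + (1)·(1) + (0)·(0) + (-3)·(-3) + (3)·(3)) / 4 = 20/4 = 5
  s[A,B] = ((-1)·(0) + (1)·(-2) + (0)·(-2) + (-3)·(2) + (3)·(2)) / 4 = -2/4 = -0.5
  s[A,C] = ((-1)·(0.4) + (1)·(0.4) + (0)·(2.4) + (-3)·(-1.6) + (3)·(-1.6)) / 4 = 0/4 = 0
  s[B,B] = ((0)·(0) + (-2)·(-2) + (-2)·(-2) + (2)·(2) + (2)·(2)) / 4 = 16/4 = 4
  s[B,C] = ((0)·(0.4) + (-2)·(0.4) + (-2)·(2.4) + (2)·(-1.6) + (2)·(-1.6)) / 4 = -12/4 = -3
  s[C,C] = ((0.4)·(0.4) + (0.4)·(0.4) + (2.4)·(2.4) + (-1.6)·(-1.6) + (-1.6)·(-1.6)) / 4 = 11.2/4 = 2.8
  Sample standard deviations s_i = √(s[i,i]):
  s(A) = √(5) = 2.2361
  s(B) = √(4) = 2
  s(C) = √(2.8) = 1.6733

Step 3 — r_{ij} = s_{ij} / (s_i · s_j):
  r[A,A] = 1 (diagonal).
  r[A,B] = -0.5 / (2.2361 · 2) = -0.5 / 4.4721 = -0.1118
  r[A,C] = 0 / (2.2361 · 1.6733) = 0 / 3.7417 = 0
  r[B,B] = 1 (diagonal).
  r[B,C] = -3 / (2 · 1.6733) = -3 / 3.3466 = -0.8964
  r[C,C] = 1 (diagonal).

R is symmetric with unit diagonal. Assembling:

R = [[1, -0.1118, 0],
 [-0.1118, 1, -0.8964],
 [0, -0.8964, 1]]
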